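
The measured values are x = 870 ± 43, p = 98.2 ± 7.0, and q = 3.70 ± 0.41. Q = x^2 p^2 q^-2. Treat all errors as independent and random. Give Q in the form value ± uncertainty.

For a monomial Q ∝ x^2, p^2, q^-2, fractional errors add in quadrature:
  (2·δx/x)² = (2×0.0494)² = 0.00977;  (2·δp/p)² = (2×0.0713)² = 0.0203;  (-2·δq/q)² = (-2×0.111)² = 0.0491
δQ/Q = √(0.0792) = 0.281
Q = 5.33e+08, so δQ = 0.281 × 5.33e+08 = 1.5e+08.

(5.33 ± 1.50) × 10^8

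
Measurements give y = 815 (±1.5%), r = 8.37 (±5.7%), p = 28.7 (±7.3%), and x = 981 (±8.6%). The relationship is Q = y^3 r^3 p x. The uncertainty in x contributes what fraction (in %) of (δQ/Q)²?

16.8%

(δQ/Q)² = (3·δy/y)² + (3·δr/r)² + (1·δp/p)² + (1·δx/x)²
  y term: (3×0.0150)² = 0.00202
  r term: (3×0.0570)² = 0.0292
  p term: (1×0.0730)² = 0.00533
  x term: (1×0.0860)² = 0.00740
Total = 0.0440. Share from x = 0.00740/0.0440 = 0.168.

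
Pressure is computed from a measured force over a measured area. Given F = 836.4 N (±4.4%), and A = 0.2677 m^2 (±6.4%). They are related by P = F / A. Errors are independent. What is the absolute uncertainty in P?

Products/powers → add relative errors in quadrature, weighted by exponent:
  (1·δF/F)² = (1×0.0440)² = 0.00194;  (-1·δA/A)² = (-1×0.0640)² = 0.00410
δP/P = √(0.00603) = 0.0777
P = 3124 Pa, so δP = 0.0777 × 3124 = 243 Pa.

243 Pa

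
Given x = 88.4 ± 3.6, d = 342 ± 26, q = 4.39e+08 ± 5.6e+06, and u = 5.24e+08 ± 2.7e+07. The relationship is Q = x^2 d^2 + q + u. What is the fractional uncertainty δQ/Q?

Let p = x^2·d^2 = 9.14e+08. δp/p = √((2·δx/x)² + (2·δd/d)²) = √(0.00663 + 0.0231) = 0.172, so δp = 1.58e+08.
Q = p + q + u: δQ = √(δp² + δq² + δu²) = √(2.49e+16 + 3.14e+13 + 7.29e+14) = 1.6e+08
Q = 1.88e+09, so δQ/Q = 1.6e+08/1.88e+09 = 0.0853.

0.0853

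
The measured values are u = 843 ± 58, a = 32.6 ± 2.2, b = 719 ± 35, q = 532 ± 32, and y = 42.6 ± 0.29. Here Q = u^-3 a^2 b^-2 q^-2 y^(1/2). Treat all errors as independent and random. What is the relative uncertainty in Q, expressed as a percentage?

29.1%

Relative error in a monomial: (δQ/Q)² = Σ (nᵢ · δxᵢ/xᵢ)².
  (-3·δu/u)² = (-3×0.0688)² = 0.0426;  (2·δa/a)² = (2×0.0675)² = 0.0182;  (-2·δb/b)² = (-2×0.0487)² = 0.00948;  (-2·δq/q)² = (-2×0.0602)² = 0.0145;  (½·δy/y)² = (0.5×0.00681)² = 1.16e-05
δQ/Q = √(0.0848) = 0.291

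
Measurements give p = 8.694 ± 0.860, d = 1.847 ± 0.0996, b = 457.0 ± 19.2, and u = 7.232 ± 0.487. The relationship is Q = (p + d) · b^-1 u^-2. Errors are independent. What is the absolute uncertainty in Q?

7.2e-05

Let w = p + d = 10.54. δw = √(δp² + δd²) = √(0.740 + 0.00992) = 0.866, so δw/w = 0.0821.
Q is then a monomial in w, b, u:
δQ/Q = √((δw/w)² + (-1·δb/b)² + (-2·δu/u)²) = √(0.00675 + 0.00177 + 0.0181) = 0.163
Q = 0.0004410, so δQ = 0.163 × 0.0004410 = 7.2e-05.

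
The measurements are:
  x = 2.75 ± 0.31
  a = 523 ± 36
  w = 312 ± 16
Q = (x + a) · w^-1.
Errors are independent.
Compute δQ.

0.144

Let u = x + a = 526. δu = √(δx² + δa²) = √(0.0961 + 1300) = 36.0, so δu/u = 0.0685.
Q is then a monomial in u, w:
δQ/Q = √((δu/u)² + (-1·δw/w)²) = √(0.00469 + 0.00263) = 0.0856
Q = 1.69, so δQ = 0.0856 × 1.69 = 0.144.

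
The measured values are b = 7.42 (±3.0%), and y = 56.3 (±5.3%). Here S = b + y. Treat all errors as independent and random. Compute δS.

2.99

For a sum/difference, combine absolute errors in quadrature:
  (δb)² = 0.0496;  (δy)² = 8.90
δS = √(8.95) = 2.99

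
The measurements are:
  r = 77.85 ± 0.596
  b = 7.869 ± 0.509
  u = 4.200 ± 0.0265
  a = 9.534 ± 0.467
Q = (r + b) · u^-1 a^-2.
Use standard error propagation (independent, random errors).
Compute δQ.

Let w = r + b = 85.72. δw = √(δr² + δb²) = √(0.355 + 0.259) = 0.784, so δw/w = 0.00914.
Q is then a monomial in w, u, a:
δQ/Q = √((δw/w)² + (-1·δu/u)² + (-2·δa/a)²) = √(8.36e-05 + 3.98e-05 + 0.00960) = 0.0986
Q = 0.2245, so δQ = 0.0986 × 0.2245 = 0.0221.

0.0221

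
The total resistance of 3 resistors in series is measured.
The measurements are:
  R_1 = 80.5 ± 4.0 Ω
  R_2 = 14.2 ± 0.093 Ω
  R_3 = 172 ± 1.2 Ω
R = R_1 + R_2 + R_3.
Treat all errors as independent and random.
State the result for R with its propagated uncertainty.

For a sum/difference, combine absolute errors in quadrature:
  (δR_1)² = 16.0;  (δR_2)² = 0.00865;  (δR_3)² = 1.44
δR = √(17.4) = 4.18 Ω
R = 267 Ω.

267 ± 4.18 Ω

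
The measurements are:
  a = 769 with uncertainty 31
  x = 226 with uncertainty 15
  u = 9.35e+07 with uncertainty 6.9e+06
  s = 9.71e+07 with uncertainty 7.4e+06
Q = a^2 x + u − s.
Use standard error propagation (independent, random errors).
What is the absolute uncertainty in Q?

1.72e+07

Let p = a^2·x = 1.34e+08. δp/p = √((2·δa/a)² + (1·δx/x)²) = √(0.00650 + 0.00441) = 0.104, so δp = 1.4e+07.
Q = p + u − s: δQ = √(δp² + δu² + δs²) = √(1.95e+14 + 4.76e+13 + 5.48e+13) = 1.72e+07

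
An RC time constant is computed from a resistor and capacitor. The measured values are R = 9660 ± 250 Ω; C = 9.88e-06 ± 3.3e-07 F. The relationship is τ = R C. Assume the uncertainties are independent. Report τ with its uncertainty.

Products/powers → add relative errors in quadrature, weighted by exponent:
  (1·δR/R)² = (1×0.0259)² = 0.000670;  (1·δC/C)² = (1×0.0334)² = 0.00112
δτ/τ = √(0.00179) = 0.0423
τ = 0.0954 s, so δτ = 0.0423 × 0.0954 = 0.00403 s.

0.0954 ± 0.00403 s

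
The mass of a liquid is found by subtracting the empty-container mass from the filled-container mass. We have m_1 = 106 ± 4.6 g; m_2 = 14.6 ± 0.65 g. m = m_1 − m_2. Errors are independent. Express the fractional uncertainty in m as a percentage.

5.08%

For a sum/difference, combine absolute errors in quadrature:
  (δm_1)² = 21.2;  (δm_2)² = 0.423
δm = √(21.6) = 4.65 g
m = 91.4 g, so δm/m = 4.65/91.4 = 0.0508.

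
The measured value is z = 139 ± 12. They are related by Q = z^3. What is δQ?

6.96e+05

Q ∝ z^3, so δQ/Q = |3| · δz/z = 3 × 0.0863 = 0.259.
Q = 2.69e+06, so δQ = 0.259 × 2.69e+06 = 6.96e+05.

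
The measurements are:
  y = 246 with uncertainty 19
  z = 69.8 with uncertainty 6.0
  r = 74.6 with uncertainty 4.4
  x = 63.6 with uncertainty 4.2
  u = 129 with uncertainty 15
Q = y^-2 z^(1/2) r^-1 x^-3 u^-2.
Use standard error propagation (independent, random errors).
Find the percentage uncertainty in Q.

35.0%

Relative error in a monomial: (δQ/Q)² = Σ (nᵢ · δxᵢ/xᵢ)².
  (-2·δy/y)² = (-2×0.0772)² = 0.0239;  (½·δz/z)² = (0.5×0.0860)² = 0.00185;  (-1·δr/r)² = (-1×0.0590)² = 0.00348;  (-3·δx/x)² = (-3×0.0660)² = 0.0392;  (-2·δu/u)² = (-2×0.116)² = 0.0541
δQ/Q = √(0.123) = 0.350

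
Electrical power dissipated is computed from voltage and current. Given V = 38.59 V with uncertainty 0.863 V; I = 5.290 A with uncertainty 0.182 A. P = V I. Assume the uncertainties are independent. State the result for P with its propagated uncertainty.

Relative error in a monomial: (δP/P)² = Σ (nᵢ · δxᵢ/xᵢ)².
  (1·δV/V)² = (1×0.0224)² = 0.000500;  (1·δI/I)² = (1×0.0344)² = 0.00118
δP/P = √(0.00168) = 0.0410
P = 204.1 W, so δP = 0.0410 × 204.1 = 8.38 W.

204.1 ± 8.38 W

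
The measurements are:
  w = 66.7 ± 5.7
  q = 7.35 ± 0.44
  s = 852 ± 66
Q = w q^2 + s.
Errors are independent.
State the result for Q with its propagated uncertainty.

Let p = w·q^2 = 3600. δp/p = √((1·δw/w)² + (2·δq/q)²) = √(0.00730 + 0.0143) = 0.147, so δp = 530.
Q = p + s: δQ = √(δp² + δs²) = √(2.81e+05 + 4360) = 534
Q = 4460.

4460 ± 534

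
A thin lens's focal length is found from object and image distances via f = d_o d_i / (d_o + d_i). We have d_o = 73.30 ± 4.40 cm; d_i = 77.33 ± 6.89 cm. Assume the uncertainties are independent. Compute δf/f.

∂f/∂d_o = (d_i/(d_o+d_i))² = 0.264;  ∂f/∂d_i = (d_o/(d_o+d_i))² = 0.237
δf = √((∂f/∂d_o · δd_o)² + (∂f/∂d_i · δd_i)²) = √(1.34 + 2.66) = 2.00 cm
f = 37.63 cm, so δf/f = 2.00/37.63 = 0.0532.

0.0532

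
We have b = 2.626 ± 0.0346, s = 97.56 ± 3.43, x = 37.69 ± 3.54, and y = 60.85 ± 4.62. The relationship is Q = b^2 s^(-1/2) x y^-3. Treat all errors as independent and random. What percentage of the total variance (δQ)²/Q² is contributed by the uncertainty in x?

(δQ/Q)² = (2·δb/b)² + (−½·δs/s)² + (1·δx/x)² + (-3·δy/y)²
  b term: (2×0.0132)² = 0.000694
  s term: (-0.5×0.0352)² = 0.000309
  x term: (1×0.0939)² = 0.00882
  y term: (-3×0.0759)² = 0.0519
Total = 0.0617. Share from x = 0.00882/0.0617 = 0.143.

14.3%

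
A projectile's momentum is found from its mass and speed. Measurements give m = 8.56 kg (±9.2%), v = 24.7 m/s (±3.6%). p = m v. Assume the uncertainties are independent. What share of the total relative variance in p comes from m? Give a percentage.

86.7%

(δp/p)² = (1·δm/m)² + (1·δv/v)²
  m term: (1×0.0920)² = 0.00846
  v term: (1×0.0360)² = 0.00130
Total = 0.00976. Share from m = 0.00846/0.00976 = 0.867.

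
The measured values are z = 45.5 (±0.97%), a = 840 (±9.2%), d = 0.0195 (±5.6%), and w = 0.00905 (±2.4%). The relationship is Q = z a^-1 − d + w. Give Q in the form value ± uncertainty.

0.0437 ± 0.00513

Let p = z·a^-1 = 0.0542. δp/p = √((1·δz/z)² + (-1·δa/a)²) = √(9.41e-05 + 0.00846) = 0.0925, so δp = 0.00501.
Q = p − d + w: δQ = √(δp² + δd² + δw²) = √(2.51e-05 + 1.19e-06 + 4.72e-08) = 0.00513
Q = 0.0437.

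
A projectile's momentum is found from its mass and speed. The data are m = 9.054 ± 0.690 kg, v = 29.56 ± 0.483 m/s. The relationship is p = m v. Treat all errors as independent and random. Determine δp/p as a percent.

Products/powers → add relative errors in quadrature, weighted by exponent:
  (1·δm/m)² = (1×0.0762)² = 0.00581;  (1·δv/v)² = (1×0.0163)² = 0.000267
δp/p = √(0.00607) = 0.0779

7.79%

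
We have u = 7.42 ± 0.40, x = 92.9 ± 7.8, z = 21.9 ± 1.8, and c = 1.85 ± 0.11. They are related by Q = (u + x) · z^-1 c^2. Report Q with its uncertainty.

15.7 ± 2.57

Let w = u + x = 100. δw = √(δu² + δx²) = √(0.160 + 60.8) = 7.81, so δw/w = 0.0779.
Q is then a monomial in w, z, c:
δQ/Q = √((δw/w)² + (-1·δz/z)² + (2·δc/c)²) = √(0.00606 + 0.00676 + 0.0141) = 0.164
Q = 15.7, so δQ = 0.164 × 15.7 = 2.57.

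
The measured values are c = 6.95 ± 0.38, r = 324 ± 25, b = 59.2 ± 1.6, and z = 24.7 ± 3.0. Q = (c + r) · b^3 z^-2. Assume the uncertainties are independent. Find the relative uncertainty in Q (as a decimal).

Let u = c + r = 331. δu = √(δc² + δr²) = √(0.144 + 625) = 25.0, so δu/u = 0.0755.
Q is then a monomial in u, b, z:
δQ/Q = √((δu/u)² + (3·δb/b)² + (-2·δz/z)²) = √(0.00571 + 0.00657 + 0.0590) = 0.267

0.267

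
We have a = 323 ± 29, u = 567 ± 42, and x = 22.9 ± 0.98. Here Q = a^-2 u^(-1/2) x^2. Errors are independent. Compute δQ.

4.27e-05

Products/powers → add relative errors in quadrature, weighted by exponent:
  (-2·δa/a)² = (-2×0.0898)² = 0.0322;  (−½·δu/u)² = (-0.5×0.0741)² = 0.00137;  (2·δx/x)² = (2×0.0428)² = 0.00733
δQ/Q = √(0.0409) = 0.202
Q = 0.000211, so δQ = 0.202 × 0.000211 = 4.27e-05.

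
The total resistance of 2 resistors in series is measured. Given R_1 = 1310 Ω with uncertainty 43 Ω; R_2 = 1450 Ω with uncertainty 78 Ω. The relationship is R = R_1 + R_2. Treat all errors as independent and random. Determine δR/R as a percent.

3.23%

Absolute uncertainties add in quadrature for a linear combination:
  (δR_1)² = 1850;  (δR_2)² = 6080
δR = √(7930) = 89.1 Ω
R = 2760 Ω, so δR/R = 89.1/2760 = 0.0323.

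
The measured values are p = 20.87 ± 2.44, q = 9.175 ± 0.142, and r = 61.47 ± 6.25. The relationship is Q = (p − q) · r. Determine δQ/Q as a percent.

Let u = p − q = 11.70. δu = √(δp² + δq²) = √(5.95 + 0.0202) = 2.44, so δu/u = 0.209.
Q is then a monomial in u, r:
δQ/Q = √((δu/u)² + (1·δr/r)²) = √(0.0437 + 0.0103) = 0.232

23.2%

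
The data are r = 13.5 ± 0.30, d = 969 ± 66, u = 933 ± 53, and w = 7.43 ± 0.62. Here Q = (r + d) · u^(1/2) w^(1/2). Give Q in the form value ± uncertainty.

Let h = r + d = 982. δh = √(δr² + δd²) = √(0.0900 + 4360) = 66.0, so δh/h = 0.0672.
Q is then a monomial in h, u, w:
δQ/Q = √((δh/h)² + (½·δu/u)² + (½·δw/w)²) = √(0.00451 + 0.000807 + 0.00174) = 0.0840
Q = 81800, so δQ = 0.0840 × 81800 = 6870.

81800 ± 6870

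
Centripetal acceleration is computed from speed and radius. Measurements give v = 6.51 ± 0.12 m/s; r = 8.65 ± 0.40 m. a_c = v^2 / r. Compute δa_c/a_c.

Relative error in a monomial: (δa_c/a_c)² = Σ (nᵢ · δxᵢ/xᵢ)².
  (2·δv/v)² = (2×0.0184)² = 0.00136;  (-1·δr/r)² = (-1×0.0462)² = 0.00214
δa_c/a_c = √(0.00350) = 0.0591

0.0591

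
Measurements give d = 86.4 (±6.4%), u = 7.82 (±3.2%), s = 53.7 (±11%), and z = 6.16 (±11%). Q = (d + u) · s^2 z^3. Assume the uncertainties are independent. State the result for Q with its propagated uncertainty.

(6.35 ± 2.55) × 10^7

Let w = d + u = 94.2. δw = √(δd² + δu²) = √(30.6 + 0.0626) = 5.54, so δw/w = 0.0587.
Q is then a monomial in w, s, z:
δQ/Q = √((δw/w)² + (2·δs/s)² + (3·δz/z)²) = √(0.00345 + 0.0484 + 0.109) = 0.401
Q = 6.35e+07, so δQ = 0.401 × 6.35e+07 = 2.55e+07.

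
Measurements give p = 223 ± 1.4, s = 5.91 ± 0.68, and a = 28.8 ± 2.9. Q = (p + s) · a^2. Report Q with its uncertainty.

(1.90 ± 0.383) × 10^5

Let u = p + s = 229. δu = √(δp² + δs²) = √(1.96 + 0.462) = 1.56, so δu/u = 0.00680.
Q is then a monomial in u, a:
δQ/Q = √((δu/u)² + (2·δa/a)²) = √(4.62e-05 + 0.0406) = 0.202
Q = 1.9e+05, so δQ = 0.202 × 1.9e+05 = 38300.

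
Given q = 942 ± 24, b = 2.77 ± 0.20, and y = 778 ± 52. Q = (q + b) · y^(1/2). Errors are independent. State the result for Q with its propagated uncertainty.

Let u = q + b = 945. δu = √(δq² + δb²) = √(576 + 0.0400) = 24.0, so δu/u = 0.0254.
Q is then a monomial in u, y:
δQ/Q = √((δu/u)² + (½·δy/y)²) = √(0.000645 + 0.00112) = 0.0420
Q = 26400, so δQ = 0.0420 × 26400 = 1110.

26400 ± 1110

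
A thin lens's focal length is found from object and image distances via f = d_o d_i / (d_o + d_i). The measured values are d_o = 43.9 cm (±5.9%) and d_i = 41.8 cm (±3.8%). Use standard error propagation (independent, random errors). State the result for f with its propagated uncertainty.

∂f/∂d_o = (d_i/(d_o+d_i))² = 0.238;  ∂f/∂d_i = (d_o/(d_o+d_i))² = 0.262
δf = √((∂f/∂d_o · δd_o)² + (∂f/∂d_i · δd_i)²) = √(0.380 + 0.174) = 0.744 cm
f = 21.4 cm.

21.4 ± 0.744 cm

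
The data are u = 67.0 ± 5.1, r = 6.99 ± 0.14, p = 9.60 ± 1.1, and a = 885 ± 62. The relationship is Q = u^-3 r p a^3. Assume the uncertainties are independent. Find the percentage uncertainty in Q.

33.1%

Each factor contributes (exponent × relative error)² to (δQ/Q)²:
  (-3·δu/u)² = (-3×0.0761)² = 0.0521;  (1·δr/r)² = (1×0.0200)² = 0.000401;  (1·δp/p)² = (1×0.115)² = 0.0131;  (3·δa/a)² = (3×0.0701)² = 0.0442
δQ/Q = √(0.110) = 0.331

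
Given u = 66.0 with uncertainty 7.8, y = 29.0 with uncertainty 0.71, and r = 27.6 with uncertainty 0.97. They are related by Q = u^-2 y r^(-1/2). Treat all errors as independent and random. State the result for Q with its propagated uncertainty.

0.00127 ± 0.000302

For a monomial Q ∝ u^-2, y, r^(-1/2), fractional errors add in quadrature:
  (-2·δu/u)² = (-2×0.118)² = 0.0559;  (1·δy/y)² = (1×0.0245)² = 0.000599;  (−½·δr/r)² = (-0.5×0.0351)² = 0.000309
δQ/Q = √(0.0568) = 0.238
Q = 0.00127, so δQ = 0.238 × 0.00127 = 0.000302.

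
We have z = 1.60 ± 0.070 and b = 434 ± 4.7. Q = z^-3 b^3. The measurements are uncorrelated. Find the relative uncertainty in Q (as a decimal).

0.135

Each factor contributes (exponent × relative error)² to (δQ/Q)²:
  (-3·δz/z)² = (-3×0.0438)² = 0.0172;  (3·δb/b)² = (3×0.0108)² = 0.00106
δQ/Q = √(0.0183) = 0.135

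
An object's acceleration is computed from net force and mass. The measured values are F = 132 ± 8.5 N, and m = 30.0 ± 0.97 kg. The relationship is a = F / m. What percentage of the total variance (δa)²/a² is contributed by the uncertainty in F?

(δa/a)² = (1·δF/F)² + (-1·δm/m)²
  F term: (1×0.0644)² = 0.00415
  m term: (-1×0.0323)² = 0.00105
Total = 0.00519. Share from F = 0.00415/0.00519 = 0.799.

79.9%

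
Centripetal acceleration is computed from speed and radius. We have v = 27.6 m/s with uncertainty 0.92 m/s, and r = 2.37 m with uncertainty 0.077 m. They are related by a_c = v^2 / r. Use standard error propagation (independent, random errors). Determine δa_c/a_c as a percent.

7.42%

Products/powers → add relative errors in quadrature, weighted by exponent:
  (2·δv/v)² = (2×0.0333)² = 0.00444;  (-1·δr/r)² = (-1×0.0325)² = 0.00106
δa_c/a_c = √(0.00550) = 0.0742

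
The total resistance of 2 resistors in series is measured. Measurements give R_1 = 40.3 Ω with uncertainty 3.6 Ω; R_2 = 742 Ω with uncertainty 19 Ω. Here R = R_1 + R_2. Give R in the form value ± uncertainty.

782 ± 19.3 Ω

For a sum/difference, combine absolute errors in quadrature:
  (δR_1)² = 13.0;  (δR_2)² = 361
δR = √(374) = 19.3 Ω
R = 782 Ω.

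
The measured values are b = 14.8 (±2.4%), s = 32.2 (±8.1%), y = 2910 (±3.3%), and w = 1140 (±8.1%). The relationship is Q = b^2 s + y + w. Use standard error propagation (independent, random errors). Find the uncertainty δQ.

Let p = b^2·s = 7050. δp/p = √((2·δb/b)² + (1·δs/s)²) = √(0.00230 + 0.00656) = 0.0942, so δp = 664.
Q = p + y + w: δQ = √(δp² + δy² + δw²) = √(4.41e+05 + 9220 + 8530) = 677

677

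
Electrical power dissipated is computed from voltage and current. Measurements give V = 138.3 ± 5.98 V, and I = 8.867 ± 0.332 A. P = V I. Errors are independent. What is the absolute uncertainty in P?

70.1 W

Products/powers → add relative errors in quadrature, weighted by exponent:
  (1·δV/V)² = (1×0.0432)² = 0.00187;  (1·δI/I)² = (1×0.0374)² = 0.00140
δP/P = √(0.00327) = 0.0572
P = 1226 W, so δP = 0.0572 × 1226 = 70.1 W.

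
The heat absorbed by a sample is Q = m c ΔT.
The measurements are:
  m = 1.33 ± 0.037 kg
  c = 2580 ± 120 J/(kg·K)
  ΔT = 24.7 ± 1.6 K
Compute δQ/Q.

Since Q is a product/quotient, work with relative uncertainties:
  (1·δm/m)² = (1×0.0278)² = 0.000774;  (1·δc/c)² = (1×0.0465)² = 0.00216;  (1·δΔT/ΔT)² = (1×0.0648)² = 0.00420
δQ/Q = √(0.00713) = 0.0845

0.0845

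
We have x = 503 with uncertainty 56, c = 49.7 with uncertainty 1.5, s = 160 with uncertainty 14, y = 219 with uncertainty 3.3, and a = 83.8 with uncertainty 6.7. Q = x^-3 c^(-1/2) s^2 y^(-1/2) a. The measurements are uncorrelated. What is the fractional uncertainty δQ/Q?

0.386

Since Q is a product/quotient, work with relative uncertainties:
  (-3·δx/x)² = (-3×0.111)² = 0.112;  (−½·δc/c)² = (-0.5×0.0302)² = 0.000228;  (2·δs/s)² = (2×0.0875)² = 0.0306;  (−½·δy/y)² = (-0.5×0.0151)² = 5.68e-05;  (1·δa/a)² = (1×0.0800)² = 0.00639
δQ/Q = √(0.149) = 0.386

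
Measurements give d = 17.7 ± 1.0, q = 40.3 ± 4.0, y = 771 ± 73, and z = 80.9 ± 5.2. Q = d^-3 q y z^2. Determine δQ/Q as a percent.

25.3%

Relative error in a monomial: (δQ/Q)² = Σ (nᵢ · δxᵢ/xᵢ)².
  (-3·δd/d)² = (-3×0.0565)² = 0.0287;  (1·δq/q)² = (1×0.0993)² = 0.00985;  (1·δy/y)² = (1×0.0947)² = 0.00896;  (2·δz/z)² = (2×0.0643)² = 0.0165
δQ/Q = √(0.0641) = 0.253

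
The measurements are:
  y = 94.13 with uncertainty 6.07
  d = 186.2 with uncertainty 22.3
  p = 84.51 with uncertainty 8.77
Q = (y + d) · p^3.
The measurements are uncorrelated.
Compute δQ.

5.45e+07

Let u = y + d = 280.3. δu = √(δy² + δd²) = √(36.8 + 497) = 23.1, so δu/u = 0.0824.
Q is then a monomial in u, p:
δQ/Q = √((δu/u)² + (3·δp/p)²) = √(0.00680 + 0.0969) = 0.322
Q = 1.692e+08, so δQ = 0.322 × 1.692e+08 = 5.45e+07.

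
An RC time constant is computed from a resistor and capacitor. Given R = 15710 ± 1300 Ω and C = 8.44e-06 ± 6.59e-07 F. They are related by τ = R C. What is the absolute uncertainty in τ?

For a monomial τ ∝ R, C, fractional errors add in quadrature:
  (1·δR/R)² = (1×0.0827)² = 0.00685;  (1·δC/C)² = (1×0.0781)² = 0.00610
δτ/τ = √(0.0129) = 0.114
τ = 0.1326 s, so δτ = 0.114 × 0.1326 = 0.0151 s.

0.0151 s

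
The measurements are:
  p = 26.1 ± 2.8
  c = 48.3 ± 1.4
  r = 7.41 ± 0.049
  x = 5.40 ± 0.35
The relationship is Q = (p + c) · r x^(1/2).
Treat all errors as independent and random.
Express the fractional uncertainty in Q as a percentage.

Let u = p + c = 74.4. δu = √(δp² + δc²) = √(7.84 + 1.96) = 3.13, so δu/u = 0.0421.
Q is then a monomial in u, r, x:
δQ/Q = √((δu/u)² + (1·δr/r)² + (½·δx/x)²) = √(0.00177 + 4.37e-05 + 0.00105) = 0.0535

5.35%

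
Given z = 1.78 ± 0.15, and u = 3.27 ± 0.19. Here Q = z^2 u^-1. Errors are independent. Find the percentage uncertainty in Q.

17.8%

Each factor contributes (exponent × relative error)² to (δQ/Q)²:
  (2·δz/z)² = (2×0.0843)² = 0.0284;  (-1·δu/u)² = (-1×0.0581)² = 0.00338
δQ/Q = √(0.0318) = 0.178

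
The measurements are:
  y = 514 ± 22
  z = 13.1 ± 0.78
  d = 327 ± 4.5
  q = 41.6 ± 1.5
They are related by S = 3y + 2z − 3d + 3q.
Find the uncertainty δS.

Absolute uncertainties add in quadrature for a linear combination:
  (3·δy)² = 4360;  (2·δz)² = 2.43;  (3·δd)² = 182;  (3·δq)² = 20.2
δS = √(4560) = 67.5

67.5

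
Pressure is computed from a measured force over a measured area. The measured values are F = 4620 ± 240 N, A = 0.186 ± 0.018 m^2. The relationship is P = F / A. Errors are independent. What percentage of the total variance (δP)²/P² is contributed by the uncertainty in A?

77.6%

(δP/P)² = (1·δF/F)² + (-1·δA/A)²
  F term: (1×0.0519)² = 0.00270
  A term: (-1×0.0968)² = 0.00937
Total = 0.0121. Share from A = 0.00937/0.0121 = 0.776.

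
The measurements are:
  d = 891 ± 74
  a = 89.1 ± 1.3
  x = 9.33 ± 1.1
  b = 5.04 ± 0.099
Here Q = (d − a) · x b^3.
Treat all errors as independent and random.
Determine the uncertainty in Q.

1.54e+05

Let u = d − a = 802. δu = √(δd² + δa²) = √(5480 + 1.69) = 74.0, so δu/u = 0.0923.
Q is then a monomial in u, x, b:
δQ/Q = √((δu/u)² + (1·δx/x)² + (3·δb/b)²) = √(0.00852 + 0.0139 + 0.00347) = 0.161
Q = 9.58e+05, so δQ = 0.161 × 9.58e+05 = 1.54e+05.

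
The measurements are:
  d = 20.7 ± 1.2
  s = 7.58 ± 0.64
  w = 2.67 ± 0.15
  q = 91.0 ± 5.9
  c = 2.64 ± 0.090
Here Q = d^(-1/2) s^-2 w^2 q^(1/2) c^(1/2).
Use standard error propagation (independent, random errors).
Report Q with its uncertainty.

Q is a product of powers, so relative uncertainties combine in quadrature:
  (−½·δd/d)² = (-0.5×0.0580)² = 0.000840;  (-2·δs/s)² = (-2×0.0844)² = 0.0285;  (2·δw/w)² = (2×0.0562)² = 0.0126;  (½·δq/q)² = (0.5×0.0648)² = 0.00105;  (½·δc/c)² = (0.5×0.0341)² = 0.000291
δQ/Q = √(0.0433) = 0.208
Q = 0.423, so δQ = 0.208 × 0.423 = 0.0880.

0.423 ± 0.0880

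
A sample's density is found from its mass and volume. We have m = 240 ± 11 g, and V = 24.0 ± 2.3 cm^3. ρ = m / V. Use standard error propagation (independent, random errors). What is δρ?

For a monomial ρ ∝ m, V^-1, fractional errors add in quadrature:
  (1·δm/m)² = (1×0.0458)² = 0.00210;  (-1·δV/V)² = (-1×0.0958)² = 0.00918
δρ/ρ = √(0.0113) = 0.106
ρ = 10.0 g/cm^3, so δρ = 0.106 × 10.0 = 1.06 g/cm^3.

1.06 g/cm^3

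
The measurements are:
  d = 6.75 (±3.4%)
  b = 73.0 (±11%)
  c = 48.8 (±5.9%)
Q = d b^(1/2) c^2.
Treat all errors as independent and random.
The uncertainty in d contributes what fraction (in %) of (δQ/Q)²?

(δQ/Q)² = (1·δd/d)² + (½·δb/b)² + (2·δc/c)²
  d term: (1×0.0340)² = 0.00116
  b term: (0.5×0.110)² = 0.00302
  c term: (2×0.0590)² = 0.0139
Total = 0.0181. Share from d = 0.00116/0.0181 = 0.0638.

6.38%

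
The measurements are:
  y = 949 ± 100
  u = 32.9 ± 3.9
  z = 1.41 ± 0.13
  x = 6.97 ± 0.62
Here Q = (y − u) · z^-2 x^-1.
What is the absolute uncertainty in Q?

Let w = y − u = 916. δw = √(δy² + δu²) = √(10000 + 15.2) = 100, so δw/w = 0.109.
Q is then a monomial in w, z, x:
δQ/Q = √((δw/w)² + (-2·δz/z)² + (-1·δx/x)²) = √(0.0119 + 0.0340 + 0.00791) = 0.232
Q = 66.1, so δQ = 0.232 × 66.1 = 15.3.

15.3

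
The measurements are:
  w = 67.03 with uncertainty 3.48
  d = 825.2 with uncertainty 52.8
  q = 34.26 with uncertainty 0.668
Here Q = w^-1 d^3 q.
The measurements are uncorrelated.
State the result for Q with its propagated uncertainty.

Relative error in a monomial: (δQ/Q)² = Σ (nᵢ · δxᵢ/xᵢ)².
  (-1·δw/w)² = (-1×0.0519)² = 0.00270;  (3·δd/d)² = (3×0.0640)² = 0.0368;  (1·δq/q)² = (1×0.0195)² = 0.000380
δQ/Q = √(0.0399) = 0.200
Q = 2.872e+08, so δQ = 0.200 × 2.872e+08 = 5.74e+07.

(2.872 ± 0.574) × 10^8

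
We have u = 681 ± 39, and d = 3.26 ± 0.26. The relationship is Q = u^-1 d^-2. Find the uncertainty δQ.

2.34e-05

For a monomial Q ∝ u^-1, d^-2, fractional errors add in quadrature:
  (-1·δu/u)² = (-1×0.0573)² = 0.00328;  (-2·δd/d)² = (-2×0.0798)² = 0.0254
δQ/Q = √(0.0287) = 0.169
Q = 0.000138, so δQ = 0.169 × 0.000138 = 2.34e-05.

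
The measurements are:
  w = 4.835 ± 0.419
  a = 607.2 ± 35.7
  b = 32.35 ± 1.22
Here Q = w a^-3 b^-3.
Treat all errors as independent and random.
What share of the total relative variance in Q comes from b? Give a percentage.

24.9%

(δQ/Q)² = (1·δw/w)² + (-3·δa/a)² + (-3·δb/b)²
  w term: (1×0.0867)² = 0.00751
  a term: (-3×0.0588)² = 0.0311
  b term: (-3×0.0377)² = 0.0128
Total = 0.0514. Share from b = 0.0128/0.0514 = 0.249.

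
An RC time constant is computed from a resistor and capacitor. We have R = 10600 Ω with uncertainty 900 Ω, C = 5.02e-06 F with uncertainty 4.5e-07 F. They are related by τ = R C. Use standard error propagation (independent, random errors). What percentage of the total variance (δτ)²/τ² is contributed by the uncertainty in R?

47.3%

(δτ/τ)² = (1·δR/R)² + (1·δC/C)²
  R term: (1×0.0849)² = 0.00721
  C term: (1×0.0896)² = 0.00804
Total = 0.0152. Share from R = 0.00721/0.0152 = 0.473.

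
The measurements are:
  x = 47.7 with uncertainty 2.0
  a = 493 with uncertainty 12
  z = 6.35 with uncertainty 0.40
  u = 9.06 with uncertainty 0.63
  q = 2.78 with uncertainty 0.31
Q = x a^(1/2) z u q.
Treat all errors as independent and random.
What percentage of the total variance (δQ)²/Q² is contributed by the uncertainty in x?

7.60%

(δQ/Q)² = (1·δx/x)² + (½·δa/a)² + (1·δz/z)² + (1·δu/u)² + (1·δq/q)²
  x term: (1×0.0419)² = 0.00176
  a term: (0.5×0.0243)² = 0.000148
  z term: (1×0.0630)² = 0.00397
  u term: (1×0.0695)² = 0.00484
  q term: (1×0.112)² = 0.0124
Total = 0.0231. Share from x = 0.00176/0.0231 = 0.0760.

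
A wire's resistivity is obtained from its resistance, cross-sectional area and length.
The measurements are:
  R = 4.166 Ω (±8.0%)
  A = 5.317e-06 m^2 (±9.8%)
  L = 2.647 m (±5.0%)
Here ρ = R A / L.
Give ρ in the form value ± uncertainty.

(8.368 ± 1.14) × 10^-6 Ω·m

For a monomial ρ ∝ R, A, L^-1, fractional errors add in quadrature:
  (1·δR/R)² = (1×0.0800)² = 0.00640;  (1·δA/A)² = (1×0.0980)² = 0.00960;  (-1·δL/L)² = (-1×0.0500)² = 0.00250
δρ/ρ = √(0.0185) = 0.136
ρ = 8.368e-06 Ω·m, so δρ = 0.136 × 8.368e-06 = 1.14e-06 Ω·m.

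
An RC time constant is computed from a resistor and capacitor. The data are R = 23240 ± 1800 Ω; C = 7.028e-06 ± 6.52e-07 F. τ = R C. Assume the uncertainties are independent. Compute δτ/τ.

Relative error in a monomial: (δτ/τ)² = Σ (nᵢ · δxᵢ/xᵢ)².
  (1·δR/R)² = (1×0.0775)² = 0.00600;  (1·δC/C)² = (1×0.0928)² = 0.00861
δτ/τ = √(0.0146) = 0.121

0.121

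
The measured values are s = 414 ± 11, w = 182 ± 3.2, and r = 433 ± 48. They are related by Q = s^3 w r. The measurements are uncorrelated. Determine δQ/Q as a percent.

Products/powers → add relative errors in quadrature, weighted by exponent:
  (3·δs/s)² = (3×0.0266)² = 0.00635;  (1·δw/w)² = (1×0.0176)² = 0.000309;  (1·δr/r)² = (1×0.111)² = 0.0123
δQ/Q = √(0.0190) = 0.138

13.8%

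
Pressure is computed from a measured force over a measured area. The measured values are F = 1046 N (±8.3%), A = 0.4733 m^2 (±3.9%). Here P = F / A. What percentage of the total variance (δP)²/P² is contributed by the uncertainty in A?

(δP/P)² = (1·δF/F)² + (-1·δA/A)²
  F term: (1×0.0830)² = 0.00689
  A term: (-1×0.0390)² = 0.00152
Total = 0.00841. Share from A = 0.00152/0.00841 = 0.181.

18.1%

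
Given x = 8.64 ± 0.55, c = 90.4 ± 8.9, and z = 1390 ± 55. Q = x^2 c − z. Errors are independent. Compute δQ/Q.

0.203

Let p = x^2·c = 6750. δp/p = √((2·δx/x)² + (1·δc/c)²) = √(0.0162 + 0.00969) = 0.161, so δp = 1090.
Q = p − z: δQ = √(δp² + δz²) = √(1.18e+06 + 3020) = 1090
Q = 5360, so δQ/Q = 1090/5360 = 0.203.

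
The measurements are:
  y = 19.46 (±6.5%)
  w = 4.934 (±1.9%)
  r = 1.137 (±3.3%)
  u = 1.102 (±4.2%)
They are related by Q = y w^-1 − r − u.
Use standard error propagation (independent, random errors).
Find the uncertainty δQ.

Let p = y·w^-1 = 3.944. δp/p = √((1·δy/y)² + (-1·δw/w)²) = √(0.00423 + 0.000361) = 0.0677, so δp = 0.267.
Q = p − r − u: δQ = √(δp² + δr² + δu²) = √(0.0713 + 0.00141 + 0.00214) = 0.274

0.274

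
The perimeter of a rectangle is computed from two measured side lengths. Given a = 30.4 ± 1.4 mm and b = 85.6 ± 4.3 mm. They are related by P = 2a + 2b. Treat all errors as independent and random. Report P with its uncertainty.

Each term contributes (cᵢ δxᵢ)² to (δP)²:
  (2·δa)² = 7.84;  (2·δb)² = 74.0
δP = √(81.8) = 9.04 mm
P = 232 mm.

232 ± 9.04 mm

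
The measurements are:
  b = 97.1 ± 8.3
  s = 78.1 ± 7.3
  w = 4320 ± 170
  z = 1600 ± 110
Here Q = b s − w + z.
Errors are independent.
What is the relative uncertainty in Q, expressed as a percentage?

Let p = b·s = 7580. δp/p = √((1·δb/b)² + (1·δs/s)²) = √(0.00731 + 0.00874) = 0.127, so δp = 961.
Q = p − w + z: δQ = √(δp² + δw² + δz²) = √(9.23e+05 + 28900 + 12100) = 982
Q = 4860, so δQ/Q = 982/4860 = 0.202.

20.2%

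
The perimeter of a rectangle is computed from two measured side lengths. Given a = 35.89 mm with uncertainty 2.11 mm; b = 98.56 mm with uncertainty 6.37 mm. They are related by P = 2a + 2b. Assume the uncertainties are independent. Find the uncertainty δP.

Sums and differences: (δP)² = Σ (cᵢ δxᵢ)².
  (2·δa)² = 17.8;  (2·δb)² = 162
δP = √(180) = 13.4 mm

13.4 mm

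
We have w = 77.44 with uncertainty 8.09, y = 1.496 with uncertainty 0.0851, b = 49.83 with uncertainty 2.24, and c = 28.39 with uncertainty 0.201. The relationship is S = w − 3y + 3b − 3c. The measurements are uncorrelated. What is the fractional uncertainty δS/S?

0.0768

Each term contributes (cᵢ δxᵢ)² to (δS)²:
  (δw)² = 65.4;  (3·δy)² = 0.0652;  (3·δb)² = 45.2;  (3·δc)² = 0.364
δS = √(111) = 10.5
S = 137.3, so δS/S = 10.5/137.3 = 0.0768.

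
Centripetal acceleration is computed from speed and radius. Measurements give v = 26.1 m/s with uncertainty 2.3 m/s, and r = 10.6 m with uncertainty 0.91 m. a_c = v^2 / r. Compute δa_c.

12.6 m/s^2

Products/powers → add relative errors in quadrature, weighted by exponent:
  (2·δv/v)² = (2×0.0881)² = 0.0311;  (-1·δr/r)² = (-1×0.0858)² = 0.00737
δa_c/a_c = √(0.0384) = 0.196
a_c = 64.3 m/s^2, so δa_c = 0.196 × 64.3 = 12.6 m/s^2.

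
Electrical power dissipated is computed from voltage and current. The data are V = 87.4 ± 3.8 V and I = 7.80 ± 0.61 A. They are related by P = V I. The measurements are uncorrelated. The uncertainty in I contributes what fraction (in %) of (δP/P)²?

(δP/P)² = (1·δV/V)² + (1·δI/I)²
  V term: (1×0.0435)² = 0.00189
  I term: (1×0.0782)² = 0.00612
Total = 0.00801. Share from I = 0.00612/0.00801 = 0.764.

76.4%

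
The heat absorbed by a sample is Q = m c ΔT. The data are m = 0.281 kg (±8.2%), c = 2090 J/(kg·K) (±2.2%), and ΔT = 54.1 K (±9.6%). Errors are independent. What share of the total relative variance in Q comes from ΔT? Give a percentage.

56.1%

(δQ/Q)² = (1·δm/m)² + (1·δc/c)² + (1·δΔT/ΔT)²
  m term: (1×0.0820)² = 0.00672
  c term: (1×0.0220)² = 0.000484
  ΔT term: (1×0.0960)² = 0.00922
Total = 0.0164. Share from ΔT = 0.00922/0.0164 = 0.561.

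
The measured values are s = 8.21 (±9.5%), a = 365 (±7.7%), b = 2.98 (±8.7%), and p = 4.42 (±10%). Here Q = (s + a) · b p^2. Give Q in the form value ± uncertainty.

21700 ± 5010

Let u = s + a = 373. δu = √(δs² + δa²) = √(0.608 + 790) = 28.1, so δu/u = 0.0753.
Q is then a monomial in u, b, p:
δQ/Q = √((δu/u)² + (1·δb/b)² + (2·δp/p)²) = √(0.00568 + 0.00757 + 0.0400) = 0.231
Q = 21700, so δQ = 0.231 × 21700 = 5010.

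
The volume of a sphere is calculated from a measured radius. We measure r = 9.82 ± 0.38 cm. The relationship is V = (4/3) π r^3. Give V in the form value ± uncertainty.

3970 ± 460 cm^3

For a monomial V ∝ r^3, fractional errors add in quadrature:
  (3·δr/r)² = (3×0.0387)² = 0.0135
δV/V = √(0.0135) = 0.116
V = 3970 cm^3, so δV = 0.116 × 3970 = 460 cm^3.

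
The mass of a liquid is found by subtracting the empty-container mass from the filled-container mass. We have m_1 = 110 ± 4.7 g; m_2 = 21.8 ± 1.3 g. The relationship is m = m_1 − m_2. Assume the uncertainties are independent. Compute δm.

4.88 g

Absolute uncertainties add in quadrature for a linear combination:
  (δm_1)² = 22.1;  (δm_2)² = 1.69
δm = √(23.8) = 4.88 g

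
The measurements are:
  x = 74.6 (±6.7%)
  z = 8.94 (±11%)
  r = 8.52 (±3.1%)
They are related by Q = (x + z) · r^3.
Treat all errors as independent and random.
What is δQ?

5750

Let u = x + z = 83.5. δu = √(δx² + δz²) = √(25.0 + 0.967) = 5.09, so δu/u = 0.0610.
Q is then a monomial in u, r:
δQ/Q = √((δu/u)² + (3·δr/r)²) = √(0.00372 + 0.00865) = 0.111
Q = 51700, so δQ = 0.111 × 51700 = 5750.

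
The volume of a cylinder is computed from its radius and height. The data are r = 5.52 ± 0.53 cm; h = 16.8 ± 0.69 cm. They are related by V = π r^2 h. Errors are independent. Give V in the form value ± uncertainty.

1610 ± 316 cm^3

V is a product of powers, so relative uncertainties combine in quadrature:
  (2·δr/r)² = (2×0.0960)² = 0.0369;  (1·δh/h)² = (1×0.0411)² = 0.00169
δV/V = √(0.0386) = 0.196
V = 1610 cm^3, so δV = 0.196 × 1610 = 316 cm^3.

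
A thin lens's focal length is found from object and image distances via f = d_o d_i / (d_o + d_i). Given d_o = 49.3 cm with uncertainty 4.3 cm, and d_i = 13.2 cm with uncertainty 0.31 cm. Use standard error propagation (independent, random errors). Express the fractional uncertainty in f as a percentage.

∂f/∂d_o = (d_i/(d_o+d_i))² = 0.0446;  ∂f/∂d_i = (d_o/(d_o+d_i))² = 0.622
δf = √((∂f/∂d_o · δd_o)² + (∂f/∂d_i · δd_i)²) = √(0.0368 + 0.0372) = 0.272 cm
f = 10.4 cm, so δf/f = 0.272/10.4 = 0.0261.

2.61%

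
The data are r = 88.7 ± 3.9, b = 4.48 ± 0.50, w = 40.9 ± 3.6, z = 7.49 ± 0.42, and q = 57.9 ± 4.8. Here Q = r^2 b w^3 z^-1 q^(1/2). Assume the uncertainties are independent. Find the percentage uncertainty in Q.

30.8%

Relative error in a monomial: (δQ/Q)² = Σ (nᵢ · δxᵢ/xᵢ)².
  (2·δr/r)² = (2×0.0440)² = 0.00773;  (1·δb/b)² = (1×0.112)² = 0.0125;  (3·δw/w)² = (3×0.0880)² = 0.0697;  (-1·δz/z)² = (-1×0.0561)² = 0.00314;  (½·δq/q)² = (0.5×0.0829)² = 0.00172
δQ/Q = √(0.0948) = 0.308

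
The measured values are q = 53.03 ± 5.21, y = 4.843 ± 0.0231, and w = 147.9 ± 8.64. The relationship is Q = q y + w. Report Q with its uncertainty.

Let p = q·y = 256.8. δp/p = √((1·δq/q)² + (1·δy/y)²) = √(0.00965 + 2.28e-05) = 0.0984, so δp = 25.3.
Q = p + w: δQ = √(δp² + δw²) = √(638 + 74.6) = 26.7
Q = 404.7.

404.7 ± 26.7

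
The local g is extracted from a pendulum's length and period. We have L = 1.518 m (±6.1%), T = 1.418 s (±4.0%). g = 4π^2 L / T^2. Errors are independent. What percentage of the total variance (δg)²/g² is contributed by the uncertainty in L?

36.8%

(δg/g)² = (1·δL/L)² + (-2·δT/T)²
  L term: (1×0.0610)² = 0.00372
  T term: (-2×0.0400)² = 0.00640
Total = 0.0101. Share from L = 0.00372/0.0101 = 0.368.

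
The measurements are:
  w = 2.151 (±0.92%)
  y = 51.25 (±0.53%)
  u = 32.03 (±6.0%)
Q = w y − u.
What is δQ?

Let p = w·y = 110.2. δp/p = √((1·δw/w)² + (1·δy/y)²) = √(8.46e-05 + 2.81e-05) = 0.0106, so δp = 1.17.
Q = p − u: δQ = √(δp² + δu²) = √(1.37 + 3.69) = 2.25

2.25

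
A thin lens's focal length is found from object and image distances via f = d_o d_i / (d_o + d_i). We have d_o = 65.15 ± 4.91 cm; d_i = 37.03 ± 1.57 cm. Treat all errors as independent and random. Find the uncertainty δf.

0.907 cm

∂f/∂d_o = (d_i/(d_o+d_i))² = 0.131;  ∂f/∂d_i = (d_o/(d_o+d_i))² = 0.407
δf = √((∂f/∂d_o · δd_o)² + (∂f/∂d_i · δd_i)²) = √(0.416 + 0.407) = 0.907 cm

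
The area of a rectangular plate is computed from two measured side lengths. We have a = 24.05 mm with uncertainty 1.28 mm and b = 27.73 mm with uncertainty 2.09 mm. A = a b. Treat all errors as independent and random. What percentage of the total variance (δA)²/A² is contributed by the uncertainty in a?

33.3%

(δA/A)² = (1·δa/a)² + (1·δb/b)²
  a term: (1×0.0532)² = 0.00283
  b term: (1×0.0754)² = 0.00568
Total = 0.00851. Share from a = 0.00283/0.00851 = 0.333.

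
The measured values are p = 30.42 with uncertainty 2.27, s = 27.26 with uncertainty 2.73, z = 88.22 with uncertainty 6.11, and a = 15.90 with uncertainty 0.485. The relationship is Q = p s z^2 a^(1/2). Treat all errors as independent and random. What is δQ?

Q is a product of powers, so relative uncertainties combine in quadrature:
  (1·δp/p)² = (1×0.0746)² = 0.00557;  (1·δs/s)² = (1×0.100)² = 0.0100;  (2·δz/z)² = (2×0.0693)² = 0.0192;  (½·δa/a)² = (0.5×0.0305)² = 0.000233
δQ/Q = √(0.0350) = 0.187
Q = 2.573e+07, so δQ = 0.187 × 2.573e+07 = 4.82e+06.

4.82e+06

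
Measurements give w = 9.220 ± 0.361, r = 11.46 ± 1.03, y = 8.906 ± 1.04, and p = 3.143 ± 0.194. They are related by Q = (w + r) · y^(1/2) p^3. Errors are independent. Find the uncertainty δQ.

386

Let u = w + r = 20.68. δu = √(δw² + δr²) = √(0.130 + 1.06) = 1.09, so δu/u = 0.0528.
Q is then a monomial in u, y, p:
δQ/Q = √((δu/u)² + (½·δy/y)² + (3·δp/p)²) = √(0.00279 + 0.00341 + 0.0343) = 0.201
Q = 1916, so δQ = 0.201 × 1916 = 386.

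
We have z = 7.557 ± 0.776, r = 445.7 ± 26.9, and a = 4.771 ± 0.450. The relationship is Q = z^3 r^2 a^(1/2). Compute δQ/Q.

Q is a product of powers, so relative uncertainties combine in quadrature:
  (3·δz/z)² = (3×0.103)² = 0.0949;  (2·δr/r)² = (2×0.0604)² = 0.0146;  (½·δa/a)² = (0.5×0.0943)² = 0.00222
δQ/Q = √(0.112) = 0.334

0.334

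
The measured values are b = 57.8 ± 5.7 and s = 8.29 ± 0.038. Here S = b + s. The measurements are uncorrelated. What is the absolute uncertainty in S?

5.70

S is a linear combination, so absolute uncertainties add in quadrature:
  (δb)² = 32.5;  (δs)² = 0.00144
δS = √(32.5) = 5.70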